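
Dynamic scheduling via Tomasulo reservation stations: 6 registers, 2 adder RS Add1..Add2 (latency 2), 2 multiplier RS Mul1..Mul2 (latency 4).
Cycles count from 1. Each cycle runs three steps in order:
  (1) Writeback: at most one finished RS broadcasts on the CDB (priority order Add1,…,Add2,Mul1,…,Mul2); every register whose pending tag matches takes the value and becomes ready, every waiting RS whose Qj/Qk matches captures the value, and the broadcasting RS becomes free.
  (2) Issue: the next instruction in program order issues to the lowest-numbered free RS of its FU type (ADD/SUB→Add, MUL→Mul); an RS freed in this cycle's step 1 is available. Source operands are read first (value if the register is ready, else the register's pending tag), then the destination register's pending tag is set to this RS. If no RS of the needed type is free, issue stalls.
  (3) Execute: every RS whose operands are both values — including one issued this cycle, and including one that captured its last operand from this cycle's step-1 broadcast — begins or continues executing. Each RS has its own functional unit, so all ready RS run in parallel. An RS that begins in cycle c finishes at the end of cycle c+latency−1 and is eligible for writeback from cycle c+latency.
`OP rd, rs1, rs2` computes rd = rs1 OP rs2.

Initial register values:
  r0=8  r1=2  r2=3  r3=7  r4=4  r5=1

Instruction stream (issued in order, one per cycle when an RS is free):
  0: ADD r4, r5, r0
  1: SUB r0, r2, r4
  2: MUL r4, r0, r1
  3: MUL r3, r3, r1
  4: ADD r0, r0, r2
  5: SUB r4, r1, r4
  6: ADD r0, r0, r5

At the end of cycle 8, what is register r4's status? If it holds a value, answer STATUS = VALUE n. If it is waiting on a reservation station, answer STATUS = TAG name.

  c1: issue ADD r4<-Add1  regs: r0:8,r1:2,r2:3,r3:7,r4:Add1,r5:1
  c2: issue SUB r0<-Add2  regs: r0:Add2,r1:2,r2:3,r3:7,r4:Add1,r5:1
  c3: CDB Add1=9; issue MUL r4<-Mul1  regs: r0:Add2,r1:2,r2:3,r3:7,r4:Mul1,r5:1
  c4: issue MUL r3<-Mul2  regs: r0:Add2,r1:2,r2:3,r3:Mul2,r4:Mul1,r5:1
  c5: CDB Add2=-6; issue ADD r0<-Add1  regs: r0:Add1,r1:2,r2:3,r3:Mul2,r4:Mul1,r5:1
  c6: issue SUB r4<-Add2  regs: r0:Add1,r1:2,r2:3,r3:Mul2,r4:Add2,r5:1
  c7: CDB Add1=-3; issue ADD r0<-Add1  regs: r0:Add1,r1:2,r2:3,r3:Mul2,r4:Add2,r5:1
  c8: CDB Mul2=14  regs: r0:Add1,r1:2,r2:3,r3:14,r4:Add2,r5:1

STATUS = TAG Add2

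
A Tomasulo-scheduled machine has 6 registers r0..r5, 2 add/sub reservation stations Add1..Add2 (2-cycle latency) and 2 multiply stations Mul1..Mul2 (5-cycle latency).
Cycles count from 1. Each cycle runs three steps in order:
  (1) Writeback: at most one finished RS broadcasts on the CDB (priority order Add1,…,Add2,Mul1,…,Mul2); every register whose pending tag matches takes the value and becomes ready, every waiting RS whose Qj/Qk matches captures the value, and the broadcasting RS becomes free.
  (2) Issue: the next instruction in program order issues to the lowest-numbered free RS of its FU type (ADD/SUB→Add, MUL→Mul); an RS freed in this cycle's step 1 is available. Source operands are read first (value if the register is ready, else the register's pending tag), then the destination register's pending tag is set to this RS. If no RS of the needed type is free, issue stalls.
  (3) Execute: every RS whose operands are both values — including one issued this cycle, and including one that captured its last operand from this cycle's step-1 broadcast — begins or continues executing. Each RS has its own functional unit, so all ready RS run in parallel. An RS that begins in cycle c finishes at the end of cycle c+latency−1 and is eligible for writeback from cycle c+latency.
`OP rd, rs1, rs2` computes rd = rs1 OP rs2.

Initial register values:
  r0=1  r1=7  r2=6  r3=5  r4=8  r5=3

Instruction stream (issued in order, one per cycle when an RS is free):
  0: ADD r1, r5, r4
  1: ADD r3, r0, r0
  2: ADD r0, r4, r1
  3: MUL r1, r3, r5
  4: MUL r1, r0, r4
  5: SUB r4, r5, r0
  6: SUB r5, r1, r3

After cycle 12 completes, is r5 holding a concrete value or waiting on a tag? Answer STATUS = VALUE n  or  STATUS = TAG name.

c1: issue ADD r1<-Add1 | r0:1,r1:Add1,r2:6,r3:5,r4:8,r5:3
c2: issue ADD r3<-Add2 | r0:1,r1:Add1,r2:6,r3:Add2,r4:8,r5:3
c3: CDB Add1=11; issue ADD r0<-Add1 | r0:Add1,r1:11,r2:6,r3:Add2,r4:8,r5:3
c4: CDB Add2=2; issue MUL r1<-Mul1 | r0:Add1,r1:Mul1,r2:6,r3:2,r4:8,r5:3
c5: CDB Add1=19; issue MUL r1<-Mul2 | r0:19,r1:Mul2,r2:6,r3:2,r4:8,r5:3
c6: issue SUB r4<-Add1 | r0:19,r1:Mul2,r2:6,r3:2,r4:Add1,r5:3
c7: issue SUB r5<-Add2 | r0:19,r1:Mul2,r2:6,r3:2,r4:Add1,r5:Add2
c8: CDB Add1=-16 | r0:19,r1:Mul2,r2:6,r3:2,r4:-16,r5:Add2
c9: CDB Mul1=6 | r0:19,r1:Mul2,r2:6,r3:2,r4:-16,r5:Add2
c10: CDB Mul2=152 | r0:19,r1:152,r2:6,r3:2,r4:-16,r5:Add2
c11: - | r0:19,r1:152,r2:6,r3:2,r4:-16,r5:Add2
c12: CDB Add2=150 | r0:19,r1:152,r2:6,r3:2,r4:-16,r5:150

STATUS = VALUE 150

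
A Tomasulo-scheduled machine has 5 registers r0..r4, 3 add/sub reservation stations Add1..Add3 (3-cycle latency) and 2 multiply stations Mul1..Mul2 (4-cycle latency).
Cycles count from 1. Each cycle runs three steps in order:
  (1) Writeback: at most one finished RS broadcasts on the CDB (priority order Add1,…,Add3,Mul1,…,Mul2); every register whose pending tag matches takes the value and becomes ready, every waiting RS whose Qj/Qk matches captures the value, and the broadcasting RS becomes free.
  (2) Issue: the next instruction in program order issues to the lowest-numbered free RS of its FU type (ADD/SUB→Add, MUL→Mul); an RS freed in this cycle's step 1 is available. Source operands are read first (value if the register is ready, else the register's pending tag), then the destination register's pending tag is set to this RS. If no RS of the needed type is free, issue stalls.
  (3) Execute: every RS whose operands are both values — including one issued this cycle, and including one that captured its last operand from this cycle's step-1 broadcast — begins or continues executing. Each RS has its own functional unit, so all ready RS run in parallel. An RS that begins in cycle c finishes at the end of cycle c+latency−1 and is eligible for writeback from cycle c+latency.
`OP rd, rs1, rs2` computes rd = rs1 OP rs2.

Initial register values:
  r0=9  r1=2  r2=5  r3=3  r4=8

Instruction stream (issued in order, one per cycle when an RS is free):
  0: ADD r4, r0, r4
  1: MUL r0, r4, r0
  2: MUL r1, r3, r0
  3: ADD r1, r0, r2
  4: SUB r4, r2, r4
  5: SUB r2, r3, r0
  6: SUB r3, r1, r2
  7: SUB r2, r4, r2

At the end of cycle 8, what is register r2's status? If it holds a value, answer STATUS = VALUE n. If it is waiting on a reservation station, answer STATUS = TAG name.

STATUS = TAG Add3

cycle 1: issue ADD r4<-Add1 // r0:9,r1:2,r2:5,r3:3,r4:Add1
cycle 2: issue MUL r0<-Mul1 // r0:Mul1,r1:2,r2:5,r3:3,r4:Add1
cycle 3: issue MUL r1<-Mul2 // r0:Mul1,r1:Mul2,r2:5,r3:3,r4:Add1
cycle 4: CDB Add1=17; issue ADD r1<-Add1 // r0:Mul1,r1:Add1,r2:5,r3:3,r4:17
cycle 5: issue SUB r4<-Add2 // r0:Mul1,r1:Add1,r2:5,r3:3,r4:Add2
cycle 6: issue SUB r2<-Add3 // r0:Mul1,r1:Add1,r2:Add3,r3:3,r4:Add2
cycle 7: stall // r0:Mul1,r1:Add1,r2:Add3,r3:3,r4:Add2
cycle 8: CDB Add2=-12; issue SUB r3<-Add2 // r0:Mul1,r1:Add1,r2:Add3,r3:Add2,r4:-12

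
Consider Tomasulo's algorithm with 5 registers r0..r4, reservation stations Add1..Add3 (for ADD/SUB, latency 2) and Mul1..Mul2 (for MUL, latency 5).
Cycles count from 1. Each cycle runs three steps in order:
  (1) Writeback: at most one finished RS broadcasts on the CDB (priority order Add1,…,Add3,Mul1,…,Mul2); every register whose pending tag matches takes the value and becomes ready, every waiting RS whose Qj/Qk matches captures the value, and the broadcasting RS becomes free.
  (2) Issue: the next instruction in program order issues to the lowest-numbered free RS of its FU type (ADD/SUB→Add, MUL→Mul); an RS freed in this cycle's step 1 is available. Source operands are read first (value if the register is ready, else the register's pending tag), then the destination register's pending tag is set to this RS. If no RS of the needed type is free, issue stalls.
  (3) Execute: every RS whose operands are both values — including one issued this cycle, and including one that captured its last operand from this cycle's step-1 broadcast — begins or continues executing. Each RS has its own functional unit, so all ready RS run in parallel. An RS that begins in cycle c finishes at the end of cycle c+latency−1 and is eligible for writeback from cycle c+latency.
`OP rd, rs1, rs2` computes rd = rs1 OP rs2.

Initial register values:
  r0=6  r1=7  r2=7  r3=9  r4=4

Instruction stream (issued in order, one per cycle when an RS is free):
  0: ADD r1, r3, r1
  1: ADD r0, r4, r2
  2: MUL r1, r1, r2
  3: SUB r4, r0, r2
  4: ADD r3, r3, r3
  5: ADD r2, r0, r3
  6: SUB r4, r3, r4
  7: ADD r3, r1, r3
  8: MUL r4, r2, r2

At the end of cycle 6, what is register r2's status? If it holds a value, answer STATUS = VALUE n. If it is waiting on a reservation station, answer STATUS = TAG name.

cycle 1: issue ADD r1<-Add1 // r0:6,r1:Add1,r2:7,r3:9,r4:4
cycle 2: issue ADD r0<-Add2 // r0:Add2,r1:Add1,r2:7,r3:9,r4:4
cycle 3: CDB Add1=16; issue MUL r1<-Mul1 // r0:Add2,r1:Mul1,r2:7,r3:9,r4:4
cycle 4: CDB Add2=11; issue SUB r4<-Add1 // r0:11,r1:Mul1,r2:7,r3:9,r4:Add1
cycle 5: issue ADD r3<-Add2 // r0:11,r1:Mul1,r2:7,r3:Add2,r4:Add1
cycle 6: CDB Add1=4; issue ADD r2<-Add1 // r0:11,r1:Mul1,r2:Add1,r3:Add2,r4:4

STATUS = TAG Add1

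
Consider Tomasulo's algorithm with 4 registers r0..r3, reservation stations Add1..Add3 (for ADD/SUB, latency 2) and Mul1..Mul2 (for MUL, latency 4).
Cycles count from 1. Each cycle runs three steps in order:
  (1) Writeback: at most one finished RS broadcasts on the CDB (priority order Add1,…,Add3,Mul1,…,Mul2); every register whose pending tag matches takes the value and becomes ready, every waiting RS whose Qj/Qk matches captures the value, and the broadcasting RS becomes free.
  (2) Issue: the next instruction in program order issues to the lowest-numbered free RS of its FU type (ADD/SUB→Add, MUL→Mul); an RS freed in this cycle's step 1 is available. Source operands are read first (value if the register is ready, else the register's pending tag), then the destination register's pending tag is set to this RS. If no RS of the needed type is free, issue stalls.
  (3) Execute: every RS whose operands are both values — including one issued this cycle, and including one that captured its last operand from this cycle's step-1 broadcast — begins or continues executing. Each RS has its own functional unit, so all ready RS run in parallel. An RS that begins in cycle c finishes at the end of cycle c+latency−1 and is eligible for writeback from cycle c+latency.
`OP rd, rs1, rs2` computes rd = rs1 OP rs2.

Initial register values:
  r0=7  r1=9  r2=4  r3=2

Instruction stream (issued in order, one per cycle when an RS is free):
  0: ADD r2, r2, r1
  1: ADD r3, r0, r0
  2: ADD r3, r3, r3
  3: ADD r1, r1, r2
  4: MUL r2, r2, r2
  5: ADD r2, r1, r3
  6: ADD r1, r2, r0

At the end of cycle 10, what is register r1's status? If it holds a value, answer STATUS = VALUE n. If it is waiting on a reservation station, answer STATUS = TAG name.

cycle 1: issue ADD r2<-Add1 // r0:7,r1:9,r2:Add1,r3:2
cycle 2: issue ADD r3<-Add2 // r0:7,r1:9,r2:Add1,r3:Add2
cycle 3: CDB Add1=13; issue ADD r3<-Add1 // r0:7,r1:9,r2:13,r3:Add1
cycle 4: CDB Add2=14; issue ADD r1<-Add2 // r0:7,r1:Add2,r2:13,r3:Add1
cycle 5: issue MUL r2<-Mul1 // r0:7,r1:Add2,r2:Mul1,r3:Add1
cycle 6: CDB Add1=28; issue ADD r2<-Add1 // r0:7,r1:Add2,r2:Add1,r3:28
cycle 7: CDB Add2=22; issue ADD r1<-Add2 // r0:7,r1:Add2,r2:Add1,r3:28
cycle 8: - // r0:7,r1:Add2,r2:Add1,r3:28
cycle 9: CDB Add1=50 // r0:7,r1:Add2,r2:50,r3:28
cycle 10: CDB Mul1=169 // r0:7,r1:Add2,r2:50,r3:28

STATUS = TAG Add2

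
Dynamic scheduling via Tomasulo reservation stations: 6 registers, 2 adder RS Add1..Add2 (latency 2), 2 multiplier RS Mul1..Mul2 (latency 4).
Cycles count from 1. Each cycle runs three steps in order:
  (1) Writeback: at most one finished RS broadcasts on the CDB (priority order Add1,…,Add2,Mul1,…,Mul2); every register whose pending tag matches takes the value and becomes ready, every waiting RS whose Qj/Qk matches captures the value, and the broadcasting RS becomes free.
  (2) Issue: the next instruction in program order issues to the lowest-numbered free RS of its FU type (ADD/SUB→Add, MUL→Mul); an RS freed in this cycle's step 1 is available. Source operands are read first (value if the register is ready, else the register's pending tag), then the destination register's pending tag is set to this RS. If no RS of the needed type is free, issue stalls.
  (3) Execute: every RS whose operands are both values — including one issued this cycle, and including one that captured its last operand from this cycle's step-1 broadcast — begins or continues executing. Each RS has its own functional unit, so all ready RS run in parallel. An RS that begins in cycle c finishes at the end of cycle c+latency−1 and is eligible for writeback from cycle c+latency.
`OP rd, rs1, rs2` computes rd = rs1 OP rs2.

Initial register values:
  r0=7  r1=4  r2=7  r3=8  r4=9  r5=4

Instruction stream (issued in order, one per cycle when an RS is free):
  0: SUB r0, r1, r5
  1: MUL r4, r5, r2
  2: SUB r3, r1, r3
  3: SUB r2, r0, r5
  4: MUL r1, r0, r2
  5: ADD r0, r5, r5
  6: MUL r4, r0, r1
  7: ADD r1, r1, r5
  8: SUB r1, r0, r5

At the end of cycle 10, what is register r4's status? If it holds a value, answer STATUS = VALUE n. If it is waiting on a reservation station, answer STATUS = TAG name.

STATUS = TAG Mul1

  c1: issue SUB r0<-Add1  regs: r0:Add1,r1:4,r2:7,r3:8,r4:9,r5:4
  c2: issue MUL r4<-Mul1  regs: r0:Add1,r1:4,r2:7,r3:8,r4:Mul1,r5:4
  c3: CDB Add1=0; issue SUB r3<-Add1  regs: r0:0,r1:4,r2:7,r3:Add1,r4:Mul1,r5:4
  c4: issue SUB r2<-Add2  regs: r0:0,r1:4,r2:Add2,r3:Add1,r4:Mul1,r5:4
  c5: CDB Add1=-4; issue MUL r1<-Mul2  regs: r0:0,r1:Mul2,r2:Add2,r3:-4,r4:Mul1,r5:4
  c6: CDB Add2=-4; issue ADD r0<-Add1  regs: r0:Add1,r1:Mul2,r2:-4,r3:-4,r4:Mul1,r5:4
  c7: CDB Mul1=28; issue MUL r4<-Mul1  regs: r0:Add1,r1:Mul2,r2:-4,r3:-4,r4:Mul1,r5:4
  c8: CDB Add1=8; issue ADD r1<-Add1  regs: r0:8,r1:Add1,r2:-4,r3:-4,r4:Mul1,r5:4
  c9: issue SUB r1<-Add2  regs: r0:8,r1:Add2,r2:-4,r3:-4,r4:Mul1,r5:4
  c10: CDB Mul2=0  regs: r0:8,r1:Add2,r2:-4,r3:-4,r4:Mul1,r5:4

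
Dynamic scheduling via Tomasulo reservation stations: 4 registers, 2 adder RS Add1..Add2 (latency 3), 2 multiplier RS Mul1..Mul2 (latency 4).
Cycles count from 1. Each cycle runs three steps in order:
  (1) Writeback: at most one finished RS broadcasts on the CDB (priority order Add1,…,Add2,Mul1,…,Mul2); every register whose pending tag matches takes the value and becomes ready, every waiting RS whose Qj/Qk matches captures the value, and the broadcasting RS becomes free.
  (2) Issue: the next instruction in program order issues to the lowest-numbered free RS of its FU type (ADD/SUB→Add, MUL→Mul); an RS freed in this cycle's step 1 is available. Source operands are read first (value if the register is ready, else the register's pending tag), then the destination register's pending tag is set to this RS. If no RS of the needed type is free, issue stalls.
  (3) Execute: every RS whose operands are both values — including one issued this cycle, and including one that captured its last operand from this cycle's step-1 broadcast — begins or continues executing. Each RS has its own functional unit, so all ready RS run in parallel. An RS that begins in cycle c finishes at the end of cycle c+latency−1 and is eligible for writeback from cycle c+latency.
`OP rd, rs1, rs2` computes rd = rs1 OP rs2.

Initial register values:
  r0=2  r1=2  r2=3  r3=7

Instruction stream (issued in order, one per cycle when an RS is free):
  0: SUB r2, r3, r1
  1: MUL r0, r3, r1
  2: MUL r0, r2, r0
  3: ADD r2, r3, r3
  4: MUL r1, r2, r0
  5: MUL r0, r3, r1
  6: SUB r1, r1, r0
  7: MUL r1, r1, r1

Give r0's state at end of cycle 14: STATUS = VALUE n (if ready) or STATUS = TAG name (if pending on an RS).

STATUS = TAG Mul2

cycle 1: issue SUB r2<-Add1 // r0:2,r1:2,r2:Add1,r3:7
cycle 2: issue MUL r0<-Mul1 // r0:Mul1,r1:2,r2:Add1,r3:7
cycle 3: issue MUL r0<-Mul2 // r0:Mul2,r1:2,r2:Add1,r3:7
cycle 4: CDB Add1=5; issue ADD r2<-Add1 // r0:Mul2,r1:2,r2:Add1,r3:7
cycle 5: stall // r0:Mul2,r1:2,r2:Add1,r3:7
cycle 6: CDB Mul1=14; issue MUL r1<-Mul1 // r0:Mul2,r1:Mul1,r2:Add1,r3:7
cycle 7: CDB Add1=14; stall // r0:Mul2,r1:Mul1,r2:14,r3:7
cycle 8: stall // r0:Mul2,r1:Mul1,r2:14,r3:7
cycle 9: stall // r0:Mul2,r1:Mul1,r2:14,r3:7
cycle 10: CDB Mul2=70; issue MUL r0<-Mul2 // r0:Mul2,r1:Mul1,r2:14,r3:7
cycle 11: issue SUB r1<-Add1 // r0:Mul2,r1:Add1,r2:14,r3:7
cycle 12: stall // r0:Mul2,r1:Add1,r2:14,r3:7
cycle 13: stall // r0:Mul2,r1:Add1,r2:14,r3:7
cycle 14: CDB Mul1=980; issue MUL r1<-Mul1 // r0:Mul2,r1:Mul1,r2:14,r3:7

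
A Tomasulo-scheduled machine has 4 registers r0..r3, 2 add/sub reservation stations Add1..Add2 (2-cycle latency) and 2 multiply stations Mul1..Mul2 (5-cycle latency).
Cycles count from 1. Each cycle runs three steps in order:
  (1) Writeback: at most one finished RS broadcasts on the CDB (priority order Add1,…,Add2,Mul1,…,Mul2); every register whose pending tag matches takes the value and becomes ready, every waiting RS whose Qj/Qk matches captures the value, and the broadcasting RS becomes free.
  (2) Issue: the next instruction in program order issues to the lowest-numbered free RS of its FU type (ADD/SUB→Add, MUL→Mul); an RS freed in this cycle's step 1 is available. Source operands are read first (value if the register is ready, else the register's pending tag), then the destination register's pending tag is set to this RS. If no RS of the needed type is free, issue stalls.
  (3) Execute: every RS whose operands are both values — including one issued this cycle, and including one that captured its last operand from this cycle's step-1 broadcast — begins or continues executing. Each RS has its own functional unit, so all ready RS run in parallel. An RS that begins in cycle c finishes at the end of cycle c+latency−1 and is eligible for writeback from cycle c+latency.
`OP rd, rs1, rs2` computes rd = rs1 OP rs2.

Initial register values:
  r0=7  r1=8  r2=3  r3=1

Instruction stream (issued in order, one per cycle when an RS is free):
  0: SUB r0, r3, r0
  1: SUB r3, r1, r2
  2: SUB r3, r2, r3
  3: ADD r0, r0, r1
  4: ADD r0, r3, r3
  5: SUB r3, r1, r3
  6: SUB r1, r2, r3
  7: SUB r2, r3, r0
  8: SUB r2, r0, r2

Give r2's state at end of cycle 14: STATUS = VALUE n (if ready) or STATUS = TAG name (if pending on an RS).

STATUS = VALUE -18

cycle 1: issue SUB r0<-Add1 // r0:Add1,r1:8,r2:3,r3:1
cycle 2: issue SUB r3<-Add2 // r0:Add1,r1:8,r2:3,r3:Add2
cycle 3: CDB Add1=-6; issue SUB r3<-Add1 // r0:-6,r1:8,r2:3,r3:Add1
cycle 4: CDB Add2=5; issue ADD r0<-Add2 // r0:Add2,r1:8,r2:3,r3:Add1
cycle 5: stall // r0:Add2,r1:8,r2:3,r3:Add1
cycle 6: CDB Add1=-2; issue ADD r0<-Add1 // r0:Add1,r1:8,r2:3,r3:-2
cycle 7: CDB Add2=2; issue SUB r3<-Add2 // r0:Add1,r1:8,r2:3,r3:Add2
cycle 8: CDB Add1=-4; issue SUB r1<-Add1 // r0:-4,r1:Add1,r2:3,r3:Add2
cycle 9: CDB Add2=10; issue SUB r2<-Add2 // r0:-4,r1:Add1,r2:Add2,r3:10
cycle 10: stall // r0:-4,r1:Add1,r2:Add2,r3:10
cycle 11: CDB Add1=-7; issue SUB r2<-Add1 // r0:-4,r1:-7,r2:Add1,r3:10
cycle 12: CDB Add2=14 // r0:-4,r1:-7,r2:Add1,r3:10
cycle 13: - // r0:-4,r1:-7,r2:Add1,r3:10
cycle 14: CDB Add1=-18 // r0:-4,r1:-7,r2:-18,r3:10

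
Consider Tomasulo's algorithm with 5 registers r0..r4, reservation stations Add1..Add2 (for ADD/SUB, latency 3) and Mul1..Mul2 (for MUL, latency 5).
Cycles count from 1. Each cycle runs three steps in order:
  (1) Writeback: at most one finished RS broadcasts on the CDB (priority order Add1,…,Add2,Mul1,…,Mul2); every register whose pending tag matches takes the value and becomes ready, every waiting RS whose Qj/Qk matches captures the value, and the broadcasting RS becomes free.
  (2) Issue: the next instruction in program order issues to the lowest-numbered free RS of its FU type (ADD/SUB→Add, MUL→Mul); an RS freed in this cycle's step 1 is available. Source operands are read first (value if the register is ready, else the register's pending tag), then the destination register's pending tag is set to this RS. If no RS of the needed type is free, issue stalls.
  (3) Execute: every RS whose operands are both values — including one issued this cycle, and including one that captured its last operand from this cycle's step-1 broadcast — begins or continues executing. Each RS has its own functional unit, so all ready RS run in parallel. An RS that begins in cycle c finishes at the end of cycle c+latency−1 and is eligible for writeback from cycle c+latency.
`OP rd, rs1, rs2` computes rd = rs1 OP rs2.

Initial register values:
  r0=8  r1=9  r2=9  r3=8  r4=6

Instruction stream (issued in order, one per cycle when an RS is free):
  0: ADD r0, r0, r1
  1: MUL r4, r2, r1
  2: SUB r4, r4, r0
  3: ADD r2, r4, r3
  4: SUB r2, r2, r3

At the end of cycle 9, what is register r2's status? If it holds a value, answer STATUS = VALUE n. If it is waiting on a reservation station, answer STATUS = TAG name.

cycle 1: issue ADD r0<-Add1 // r0:Add1,r1:9,r2:9,r3:8,r4:6
cycle 2: issue MUL r4<-Mul1 // r0:Add1,r1:9,r2:9,r3:8,r4:Mul1
cycle 3: issue SUB r4<-Add2 // r0:Add1,r1:9,r2:9,r3:8,r4:Add2
cycle 4: CDB Add1=17; issue ADD r2<-Add1 // r0:17,r1:9,r2:Add1,r3:8,r4:Add2
cycle 5: stall // r0:17,r1:9,r2:Add1,r3:8,r4:Add2
cycle 6: stall // r0:17,r1:9,r2:Add1,r3:8,r4:Add2
cycle 7: CDB Mul1=81; stall // r0:17,r1:9,r2:Add1,r3:8,r4:Add2
cycle 8: stall // r0:17,r1:9,r2:Add1,r3:8,r4:Add2
cycle 9: stall // r0:17,r1:9,r2:Add1,r3:8,r4:Add2

STATUS = TAG Add1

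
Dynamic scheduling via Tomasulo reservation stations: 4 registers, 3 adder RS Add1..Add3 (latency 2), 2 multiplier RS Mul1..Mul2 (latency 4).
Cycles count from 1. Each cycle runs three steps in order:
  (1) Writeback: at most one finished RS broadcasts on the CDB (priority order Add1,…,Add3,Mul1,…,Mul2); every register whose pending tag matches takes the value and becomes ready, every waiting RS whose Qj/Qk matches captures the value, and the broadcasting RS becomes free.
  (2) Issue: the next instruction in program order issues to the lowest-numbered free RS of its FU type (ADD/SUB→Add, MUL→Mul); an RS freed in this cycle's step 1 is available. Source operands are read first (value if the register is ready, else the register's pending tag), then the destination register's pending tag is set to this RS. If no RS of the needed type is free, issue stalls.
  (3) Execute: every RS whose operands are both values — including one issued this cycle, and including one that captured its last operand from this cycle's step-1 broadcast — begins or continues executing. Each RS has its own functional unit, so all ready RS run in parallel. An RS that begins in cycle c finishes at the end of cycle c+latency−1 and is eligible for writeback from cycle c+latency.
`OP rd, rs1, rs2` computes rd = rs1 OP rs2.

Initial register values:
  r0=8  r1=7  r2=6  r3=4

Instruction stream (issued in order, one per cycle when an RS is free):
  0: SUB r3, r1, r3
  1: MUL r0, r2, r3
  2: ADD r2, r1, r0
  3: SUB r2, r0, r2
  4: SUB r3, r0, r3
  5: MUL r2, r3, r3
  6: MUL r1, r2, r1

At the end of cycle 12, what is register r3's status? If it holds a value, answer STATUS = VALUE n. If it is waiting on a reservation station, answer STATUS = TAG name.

  c1: issue SUB r3<-Add1  regs: r0:8,r1:7,r2:6,r3:Add1
  c2: issue MUL r0<-Mul1  regs: r0:Mul1,r1:7,r2:6,r3:Add1
  c3: CDB Add1=3; issue ADD r2<-Add1  regs: r0:Mul1,r1:7,r2:Add1,r3:3
  c4: issue SUB r2<-Add2  regs: r0:Mul1,r1:7,r2:Add2,r3:3
  c5: issue SUB r3<-Add3  regs: r0:Mul1,r1:7,r2:Add2,r3:Add3
  c6: issue MUL r2<-Mul2  regs: r0:Mul1,r1:7,r2:Mul2,r3:Add3
  c7: CDB Mul1=18; issue MUL r1<-Mul1  regs: r0:18,r1:Mul1,r2:Mul2,r3:Add3
  c8: -  regs: r0:18,r1:Mul1,r2:Mul2,r3:Add3
  c9: CDB Add1=25  regs: r0:18,r1:Mul1,r2:Mul2,r3:Add3
  c10: CDB Add3=15  regs: r0:18,r1:Mul1,r2:Mul2,r3:15
  c11: CDB Add2=-7  regs: r0:18,r1:Mul1,r2:Mul2,r3:15
  c12: -  regs: r0:18,r1:Mul1,r2:Mul2,r3:15

STATUS = VALUE 15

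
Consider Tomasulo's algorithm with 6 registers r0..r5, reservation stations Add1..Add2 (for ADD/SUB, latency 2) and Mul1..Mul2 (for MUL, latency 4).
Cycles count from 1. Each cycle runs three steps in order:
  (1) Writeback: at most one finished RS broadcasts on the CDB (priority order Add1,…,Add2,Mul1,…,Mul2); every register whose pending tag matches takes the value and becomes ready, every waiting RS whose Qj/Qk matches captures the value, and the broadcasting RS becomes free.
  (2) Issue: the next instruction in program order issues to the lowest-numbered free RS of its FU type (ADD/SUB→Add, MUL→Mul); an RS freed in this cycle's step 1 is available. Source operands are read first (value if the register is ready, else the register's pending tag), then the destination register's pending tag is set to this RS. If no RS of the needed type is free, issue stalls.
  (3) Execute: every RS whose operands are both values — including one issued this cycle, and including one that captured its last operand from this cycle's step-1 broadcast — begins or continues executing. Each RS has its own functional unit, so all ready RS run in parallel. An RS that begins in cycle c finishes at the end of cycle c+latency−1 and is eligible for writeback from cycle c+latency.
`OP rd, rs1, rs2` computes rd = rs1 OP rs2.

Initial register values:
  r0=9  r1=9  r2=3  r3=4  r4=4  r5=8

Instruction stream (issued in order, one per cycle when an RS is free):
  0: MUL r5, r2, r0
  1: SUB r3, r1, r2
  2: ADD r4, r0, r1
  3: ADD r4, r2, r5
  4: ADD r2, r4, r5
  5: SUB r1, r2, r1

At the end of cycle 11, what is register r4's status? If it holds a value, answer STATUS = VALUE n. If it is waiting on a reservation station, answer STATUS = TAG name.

  c1: issue MUL r5<-Mul1  regs: r0:9,r1:9,r2:3,r3:4,r4:4,r5:Mul1
  c2: issue SUB r3<-Add1  regs: r0:9,r1:9,r2:3,r3:Add1,r4:4,r5:Mul1
  c3: issue ADD r4<-Add2  regs: r0:9,r1:9,r2:3,r3:Add1,r4:Add2,r5:Mul1
  c4: CDB Add1=6; issue ADD r4<-Add1  regs: r0:9,r1:9,r2:3,r3:6,r4:Add1,r5:Mul1
  c5: CDB Add2=18; issue ADD r2<-Add2  regs: r0:9,r1:9,r2:Add2,r3:6,r4:Add1,r5:Mul1
  c6: CDB Mul1=27; stall  regs: r0:9,r1:9,r2:Add2,r3:6,r4:Add1,r5:27
  c7: stall  regs: r0:9,r1:9,r2:Add2,r3:6,r4:Add1,r5:27
  c8: CDB Add1=30; issue SUB r1<-Add1  regs: r0:9,r1:Add1,r2:Add2,r3:6,r4:30,r5:27
  c9: -  regs: r0:9,r1:Add1,r2:Add2,r3:6,r4:30,r5:27
  c10: CDB Add2=57  regs: r0:9,r1:Add1,r2:57,r3:6,r4:30,r5:27
  c11: -  regs: r0:9,r1:Add1,r2:57,r3:6,r4:30,r5:27

STATUS = VALUE 30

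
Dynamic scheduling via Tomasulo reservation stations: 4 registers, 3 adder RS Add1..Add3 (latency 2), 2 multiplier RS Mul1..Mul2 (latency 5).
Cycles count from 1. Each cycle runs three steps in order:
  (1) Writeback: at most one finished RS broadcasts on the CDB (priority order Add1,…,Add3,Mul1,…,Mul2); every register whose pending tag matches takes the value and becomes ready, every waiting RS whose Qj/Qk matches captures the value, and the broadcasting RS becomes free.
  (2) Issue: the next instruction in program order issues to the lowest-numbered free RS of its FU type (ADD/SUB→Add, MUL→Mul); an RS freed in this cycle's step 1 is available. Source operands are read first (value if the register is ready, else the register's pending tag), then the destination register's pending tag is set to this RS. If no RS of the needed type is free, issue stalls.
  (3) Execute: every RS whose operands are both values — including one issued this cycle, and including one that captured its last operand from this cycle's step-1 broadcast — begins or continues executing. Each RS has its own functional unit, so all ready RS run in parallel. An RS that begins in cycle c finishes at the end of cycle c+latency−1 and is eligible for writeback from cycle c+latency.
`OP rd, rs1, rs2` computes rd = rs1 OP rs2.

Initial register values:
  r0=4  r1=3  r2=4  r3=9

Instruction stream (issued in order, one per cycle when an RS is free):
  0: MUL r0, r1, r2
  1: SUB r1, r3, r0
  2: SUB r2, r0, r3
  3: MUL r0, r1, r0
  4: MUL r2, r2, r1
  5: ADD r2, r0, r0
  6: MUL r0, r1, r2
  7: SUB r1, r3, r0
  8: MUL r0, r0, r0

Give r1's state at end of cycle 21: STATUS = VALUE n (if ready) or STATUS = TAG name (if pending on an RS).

STATUS = TAG Add1

c1: issue MUL r0<-Mul1 | r0:Mul1,r1:3,r2:4,r3:9
c2: issue SUB r1<-Add1 | r0:Mul1,r1:Add1,r2:4,r3:9
c3: issue SUB r2<-Add2 | r0:Mul1,r1:Add1,r2:Add2,r3:9
c4: issue MUL r0<-Mul2 | r0:Mul2,r1:Add1,r2:Add2,r3:9
c5: stall | r0:Mul2,r1:Add1,r2:Add2,r3:9
c6: CDB Mul1=12; issue MUL r2<-Mul1 | r0:Mul2,r1:Add1,r2:Mul1,r3:9
c7: issue ADD r2<-Add3 | r0:Mul2,r1:Add1,r2:Add3,r3:9
c8: CDB Add1=-3; stall | r0:Mul2,r1:-3,r2:Add3,r3:9
c9: CDB Add2=3; stall | r0:Mul2,r1:-3,r2:Add3,r3:9
c10: stall | r0:Mul2,r1:-3,r2:Add3,r3:9
c11: stall | r0:Mul2,r1:-3,r2:Add3,r3:9
c12: stall | r0:Mul2,r1:-3,r2:Add3,r3:9
c13: CDB Mul2=-36; issue MUL r0<-Mul2 | r0:Mul2,r1:-3,r2:Add3,r3:9
c14: CDB Mul1=-9; issue SUB r1<-Add1 | r0:Mul2,r1:Add1,r2:Add3,r3:9
c15: CDB Add3=-72; issue MUL r0<-Mul1 | r0:Mul1,r1:Add1,r2:-72,r3:9
c16: - | r0:Mul1,r1:Add1,r2:-72,r3:9
c17: - | r0:Mul1,r1:Add1,r2:-72,r3:9
c18: - | r0:Mul1,r1:Add1,r2:-72,r3:9
c19: - | r0:Mul1,r1:Add1,r2:-72,r3:9
c20: CDB Mul2=216 | r0:Mul1,r1:Add1,r2:-72,r3:9
c21: - | r0:Mul1,r1:Add1,r2:-72,r3:9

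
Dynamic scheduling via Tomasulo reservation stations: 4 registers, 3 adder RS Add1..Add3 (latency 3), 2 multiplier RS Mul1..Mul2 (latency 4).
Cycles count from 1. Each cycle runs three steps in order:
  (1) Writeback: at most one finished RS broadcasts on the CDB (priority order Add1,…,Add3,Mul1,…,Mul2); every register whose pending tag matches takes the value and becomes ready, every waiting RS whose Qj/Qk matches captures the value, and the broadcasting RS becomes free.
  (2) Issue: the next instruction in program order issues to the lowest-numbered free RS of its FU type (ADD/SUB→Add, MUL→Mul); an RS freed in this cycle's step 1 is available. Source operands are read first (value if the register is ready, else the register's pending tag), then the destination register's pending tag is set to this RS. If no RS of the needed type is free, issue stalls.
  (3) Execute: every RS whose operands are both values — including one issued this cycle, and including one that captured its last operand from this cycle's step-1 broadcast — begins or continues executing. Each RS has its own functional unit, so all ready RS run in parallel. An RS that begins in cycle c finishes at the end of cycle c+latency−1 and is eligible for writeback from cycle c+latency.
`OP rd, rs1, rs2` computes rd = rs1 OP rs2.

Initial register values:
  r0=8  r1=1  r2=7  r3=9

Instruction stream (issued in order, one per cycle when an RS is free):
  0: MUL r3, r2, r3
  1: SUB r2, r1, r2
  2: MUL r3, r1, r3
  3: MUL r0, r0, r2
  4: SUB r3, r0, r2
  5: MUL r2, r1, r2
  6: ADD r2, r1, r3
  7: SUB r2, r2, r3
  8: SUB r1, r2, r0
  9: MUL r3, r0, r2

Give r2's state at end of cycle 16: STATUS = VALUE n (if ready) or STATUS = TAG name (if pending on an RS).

c1: issue MUL r3<-Mul1 | r0:8,r1:1,r2:7,r3:Mul1
c2: issue SUB r2<-Add1 | r0:8,r1:1,r2:Add1,r3:Mul1
c3: issue MUL r3<-Mul2 | r0:8,r1:1,r2:Add1,r3:Mul2
c4: stall | r0:8,r1:1,r2:Add1,r3:Mul2
c5: CDB Add1=-6; stall | r0:8,r1:1,r2:-6,r3:Mul2
c6: CDB Mul1=63; issue MUL r0<-Mul1 | r0:Mul1,r1:1,r2:-6,r3:Mul2
c7: issue SUB r3<-Add1 | r0:Mul1,r1:1,r2:-6,r3:Add1
c8: stall | r0:Mul1,r1:1,r2:-6,r3:Add1
c9: stall | r0:Mul1,r1:1,r2:-6,r3:Add1
c10: CDB Mul1=-48; issue MUL r2<-Mul1 | r0:-48,r1:1,r2:Mul1,r3:Add1
c11: CDB Mul2=63; issue ADD r2<-Add2 | r0:-48,r1:1,r2:Add2,r3:Add1
c12: issue SUB r2<-Add3 | r0:-48,r1:1,r2:Add3,r3:Add1
c13: CDB Add1=-42; issue SUB r1<-Add1 | r0:-48,r1:Add1,r2:Add3,r3:-42
c14: CDB Mul1=-6; issue MUL r3<-Mul1 | r0:-48,r1:Add1,r2:Add3,r3:Mul1
c15: - | r0:-48,r1:Add1,r2:Add3,r3:Mul1
c16: CDB Add2=-41 | r0:-48,r1:Add1,r2:Add3,r3:Mul1

STATUS = TAG Add3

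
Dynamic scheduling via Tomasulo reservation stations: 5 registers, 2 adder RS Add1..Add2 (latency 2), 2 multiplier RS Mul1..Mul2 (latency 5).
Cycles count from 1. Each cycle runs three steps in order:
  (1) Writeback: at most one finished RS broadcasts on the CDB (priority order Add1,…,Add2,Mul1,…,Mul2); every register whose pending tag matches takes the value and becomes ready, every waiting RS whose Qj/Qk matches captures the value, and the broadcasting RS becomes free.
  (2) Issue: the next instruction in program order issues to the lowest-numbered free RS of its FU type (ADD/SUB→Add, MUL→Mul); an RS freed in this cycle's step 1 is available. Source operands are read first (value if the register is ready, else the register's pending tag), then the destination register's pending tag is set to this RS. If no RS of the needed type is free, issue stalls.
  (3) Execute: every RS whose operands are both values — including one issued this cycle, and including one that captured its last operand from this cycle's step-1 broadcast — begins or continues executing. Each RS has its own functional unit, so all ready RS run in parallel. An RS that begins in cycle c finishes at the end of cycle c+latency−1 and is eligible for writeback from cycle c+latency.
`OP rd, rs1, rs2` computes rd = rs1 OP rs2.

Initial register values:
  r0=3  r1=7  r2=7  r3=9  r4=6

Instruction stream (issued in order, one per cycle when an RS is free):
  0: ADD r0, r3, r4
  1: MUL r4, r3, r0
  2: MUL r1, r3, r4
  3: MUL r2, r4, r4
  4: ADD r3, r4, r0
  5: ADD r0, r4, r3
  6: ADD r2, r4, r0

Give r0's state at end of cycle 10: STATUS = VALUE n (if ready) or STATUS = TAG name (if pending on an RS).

STATUS = TAG Add2

cycle 1: issue ADD r0<-Add1 // r0:Add1,r1:7,r2:7,r3:9,r4:6
cycle 2: issue MUL r4<-Mul1 // r0:Add1,r1:7,r2:7,r3:9,r4:Mul1
cycle 3: CDB Add1=15; issue MUL r1<-Mul2 // r0:15,r1:Mul2,r2:7,r3:9,r4:Mul1
cycle 4: stall // r0:15,r1:Mul2,r2:7,r3:9,r4:Mul1
cycle 5: stall // r0:15,r1:Mul2,r2:7,r3:9,r4:Mul1
cycle 6: stall // r0:15,r1:Mul2,r2:7,r3:9,r4:Mul1
cycle 7: stall // r0:15,r1:Mul2,r2:7,r3:9,r4:Mul1
cycle 8: CDB Mul1=135; issue MUL r2<-Mul1 // r0:15,r1:Mul2,r2:Mul1,r3:9,r4:135
cycle 9: issue ADD r3<-Add1 // r0:15,r1:Mul2,r2:Mul1,r3:Add1,r4:135
cycle 10: issue ADD r0<-Add2 // r0:Add2,r1:Mul2,r2:Mul1,r3:Add1,r4:135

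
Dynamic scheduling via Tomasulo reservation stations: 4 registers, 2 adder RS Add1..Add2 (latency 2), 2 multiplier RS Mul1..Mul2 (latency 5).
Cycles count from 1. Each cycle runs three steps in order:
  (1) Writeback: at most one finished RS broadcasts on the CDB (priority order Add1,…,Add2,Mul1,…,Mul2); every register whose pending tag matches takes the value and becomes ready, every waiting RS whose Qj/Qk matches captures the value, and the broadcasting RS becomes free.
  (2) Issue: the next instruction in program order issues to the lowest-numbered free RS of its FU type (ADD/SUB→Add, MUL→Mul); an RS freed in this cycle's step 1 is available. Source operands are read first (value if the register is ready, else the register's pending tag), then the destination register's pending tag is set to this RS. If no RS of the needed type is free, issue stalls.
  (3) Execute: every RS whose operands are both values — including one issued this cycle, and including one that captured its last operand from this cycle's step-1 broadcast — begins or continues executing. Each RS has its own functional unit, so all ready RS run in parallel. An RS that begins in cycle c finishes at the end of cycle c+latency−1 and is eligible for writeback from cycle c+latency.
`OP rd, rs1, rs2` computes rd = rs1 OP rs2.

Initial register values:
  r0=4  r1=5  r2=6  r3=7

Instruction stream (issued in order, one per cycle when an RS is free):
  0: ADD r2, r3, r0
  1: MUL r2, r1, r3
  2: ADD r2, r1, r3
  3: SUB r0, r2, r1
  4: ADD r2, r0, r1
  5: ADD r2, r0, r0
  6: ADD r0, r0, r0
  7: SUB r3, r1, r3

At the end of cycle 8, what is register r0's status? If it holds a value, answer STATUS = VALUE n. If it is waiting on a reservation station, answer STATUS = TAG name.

STATUS = VALUE 7

cycle 1: issue ADD r2<-Add1 // r0:4,r1:5,r2:Add1,r3:7
cycle 2: issue MUL r2<-Mul1 // r0:4,r1:5,r2:Mul1,r3:7
cycle 3: CDB Add1=11; issue ADD r2<-Add1 // r0:4,r1:5,r2:Add1,r3:7
cycle 4: issue SUB r0<-Add2 // r0:Add2,r1:5,r2:Add1,r3:7
cycle 5: CDB Add1=12; issue ADD r2<-Add1 // r0:Add2,r1:5,r2:Add1,r3:7
cycle 6: stall // r0:Add2,r1:5,r2:Add1,r3:7
cycle 7: CDB Add2=7; issue ADD r2<-Add2 // r0:7,r1:5,r2:Add2,r3:7
cycle 8: CDB Mul1=35; stall // r0:7,r1:5,r2:Add2,r3:7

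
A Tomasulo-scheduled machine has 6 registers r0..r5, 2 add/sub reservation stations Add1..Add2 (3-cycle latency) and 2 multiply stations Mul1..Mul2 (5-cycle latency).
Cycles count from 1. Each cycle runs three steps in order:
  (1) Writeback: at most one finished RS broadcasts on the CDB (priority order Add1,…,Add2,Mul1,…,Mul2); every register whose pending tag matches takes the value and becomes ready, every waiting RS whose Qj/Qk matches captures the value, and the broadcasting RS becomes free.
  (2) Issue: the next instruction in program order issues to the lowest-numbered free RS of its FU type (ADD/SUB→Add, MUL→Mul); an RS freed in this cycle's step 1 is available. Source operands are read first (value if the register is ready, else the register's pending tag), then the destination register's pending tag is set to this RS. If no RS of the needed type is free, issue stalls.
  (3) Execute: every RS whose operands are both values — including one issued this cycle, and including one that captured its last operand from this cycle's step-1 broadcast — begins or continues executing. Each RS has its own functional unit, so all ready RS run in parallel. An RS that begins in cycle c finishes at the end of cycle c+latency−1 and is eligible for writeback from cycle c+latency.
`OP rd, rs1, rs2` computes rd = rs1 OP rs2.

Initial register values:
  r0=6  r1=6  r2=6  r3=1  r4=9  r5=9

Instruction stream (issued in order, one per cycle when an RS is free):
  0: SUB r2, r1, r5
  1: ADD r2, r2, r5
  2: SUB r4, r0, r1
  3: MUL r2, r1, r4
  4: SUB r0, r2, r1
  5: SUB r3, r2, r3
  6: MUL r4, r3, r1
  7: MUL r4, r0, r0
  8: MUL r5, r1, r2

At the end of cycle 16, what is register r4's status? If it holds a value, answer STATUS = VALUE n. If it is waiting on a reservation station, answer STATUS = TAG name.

cycle 1: issue SUB r2<-Add1 // r0:6,r1:6,r2:Add1,r3:1,r4:9,r5:9
cycle 2: issue ADD r2<-Add2 // r0:6,r1:6,r2:Add2,r3:1,r4:9,r5:9
cycle 3: stall // r0:6,r1:6,r2:Add2,r3:1,r4:9,r5:9
cycle 4: CDB Add1=-3; issue SUB r4<-Add1 // r0:6,r1:6,r2:Add2,r3:1,r4:Add1,r5:9
cycle 5: issue MUL r2<-Mul1 // r0:6,r1:6,r2:Mul1,r3:1,r4:Add1,r5:9
cycle 6: stall // r0:6,r1:6,r2:Mul1,r3:1,r4:Add1,r5:9
cycle 7: CDB Add1=0; issue SUB r0<-Add1 // r0:Add1,r1:6,r2:Mul1,r3:1,r4:0,r5:9
cycle 8: CDB Add2=6; issue SUB r3<-Add2 // r0:Add1,r1:6,r2:Mul1,r3:Add2,r4:0,r5:9
cycle 9: issue MUL r4<-Mul2 // r0:Add1,r1:6,r2:Mul1,r3:Add2,r4:Mul2,r5:9
cycle 10: stall // r0:Add1,r1:6,r2:Mul1,r3:Add2,r4:Mul2,r5:9
cycle 11: stall // r0:Add1,r1:6,r2:Mul1,r3:Add2,r4:Mul2,r5:9
cycle 12: CDB Mul1=0; issue MUL r4<-Mul1 // r0:Add1,r1:6,r2:0,r3:Add2,r4:Mul1,r5:9
cycle 13: stall // r0:Add1,r1:6,r2:0,r3:Add2,r4:Mul1,r5:9
cycle 14: stall // r0:Add1,r1:6,r2:0,r3:Add2,r4:Mul1,r5:9
cycle 15: CDB Add1=-6; stall // r0:-6,r1:6,r2:0,r3:Add2,r4:Mul1,r5:9
cycle 16: CDB Add2=-1; stall // r0:-6,r1:6,r2:0,r3:-1,r4:Mul1,r5:9

STATUS = TAG Mul1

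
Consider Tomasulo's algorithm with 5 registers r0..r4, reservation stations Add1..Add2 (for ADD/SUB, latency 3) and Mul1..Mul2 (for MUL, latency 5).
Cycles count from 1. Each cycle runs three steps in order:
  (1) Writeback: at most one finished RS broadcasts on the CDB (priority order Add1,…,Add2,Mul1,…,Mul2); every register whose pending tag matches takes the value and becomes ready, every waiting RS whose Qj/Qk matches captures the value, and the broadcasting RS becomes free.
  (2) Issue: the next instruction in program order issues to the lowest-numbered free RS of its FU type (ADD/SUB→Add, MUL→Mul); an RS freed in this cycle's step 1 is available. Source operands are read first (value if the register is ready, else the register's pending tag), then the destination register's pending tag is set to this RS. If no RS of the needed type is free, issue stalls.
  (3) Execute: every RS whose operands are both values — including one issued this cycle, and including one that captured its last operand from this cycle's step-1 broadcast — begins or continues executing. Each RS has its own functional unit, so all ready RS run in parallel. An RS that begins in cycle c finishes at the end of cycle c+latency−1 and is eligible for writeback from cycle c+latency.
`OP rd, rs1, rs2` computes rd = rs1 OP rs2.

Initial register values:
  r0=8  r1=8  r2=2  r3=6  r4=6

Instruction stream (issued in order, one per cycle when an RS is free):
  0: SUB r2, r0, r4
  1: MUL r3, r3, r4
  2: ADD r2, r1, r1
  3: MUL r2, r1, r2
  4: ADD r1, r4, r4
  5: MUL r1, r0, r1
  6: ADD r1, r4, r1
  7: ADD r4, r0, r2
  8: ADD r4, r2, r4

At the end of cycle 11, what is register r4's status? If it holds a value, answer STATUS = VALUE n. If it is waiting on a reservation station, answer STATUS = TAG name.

cycle 1: issue SUB r2<-Add1 // r0:8,r1:8,r2:Add1,r3:6,r4:6
cycle 2: issue MUL r3<-Mul1 // r0:8,r1:8,r2:Add1,r3:Mul1,r4:6
cycle 3: issue ADD r2<-Add2 // r0:8,r1:8,r2:Add2,r3:Mul1,r4:6
cycle 4: CDB Add1=2; issue MUL r2<-Mul2 // r0:8,r1:8,r2:Mul2,r3:Mul1,r4:6
cycle 5: issue ADD r1<-Add1 // r0:8,r1:Add1,r2:Mul2,r3:Mul1,r4:6
cycle 6: CDB Add2=16; stall // r0:8,r1:Add1,r2:Mul2,r3:Mul1,r4:6
cycle 7: CDB Mul1=36; issue MUL r1<-Mul1 // r0:8,r1:Mul1,r2:Mul2,r3:36,r4:6
cycle 8: CDB Add1=12; issue ADD r1<-Add1 // r0:8,r1:Add1,r2:Mul2,r3:36,r4:6
cycle 9: issue ADD r4<-Add2 // r0:8,r1:Add1,r2:Mul2,r3:36,r4:Add2
cycle 10: stall // r0:8,r1:Add1,r2:Mul2,r3:36,r4:Add2
cycle 11: CDB Mul2=128; stall // r0:8,r1:Add1,r2:128,r3:36,r4:Add2

STATUS = TAG Add2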